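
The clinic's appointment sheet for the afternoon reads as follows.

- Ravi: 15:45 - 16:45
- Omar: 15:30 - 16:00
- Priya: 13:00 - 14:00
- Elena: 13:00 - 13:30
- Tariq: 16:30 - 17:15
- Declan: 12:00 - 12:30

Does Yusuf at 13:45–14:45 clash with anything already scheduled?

Declan: ends 12:30 at or before Yusuf starts 13:45 → clear.
Elena: ends 13:30 at or before Yusuf starts 13:45 → clear.
Priya: starts 13:00 before Yusuf ends 14:45, and ends 14:00 after Yusuf starts 13:45 → overlap.
Omar: starts 15:30 at or after Yusuf ends 14:45 → clear.
Ravi: starts 15:45 at or after Yusuf ends 14:45 → clear.
Tariq: starts 16:30 at or after Yusuf ends 14:45 → clear.
Yusuf overlaps Priya.

Yes — it overlaps Priya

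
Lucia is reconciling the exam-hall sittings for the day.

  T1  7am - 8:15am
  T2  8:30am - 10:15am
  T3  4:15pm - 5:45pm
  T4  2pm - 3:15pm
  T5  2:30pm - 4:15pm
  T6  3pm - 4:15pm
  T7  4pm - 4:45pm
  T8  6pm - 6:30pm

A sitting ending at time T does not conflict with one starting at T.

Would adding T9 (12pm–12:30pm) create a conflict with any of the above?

T1: ends 8:15am at or before T9 starts 12pm → clear.
T2: ends 10:15am at or before T9 starts 12pm → clear.
T4: starts 2pm at or after T9 ends 12:30pm → clear.
T5: starts 2:30pm at or after T9 ends 12:30pm → clear.
T6: starts 3pm at or after T9 ends 12:30pm → clear.
T7: starts 4pm at or after T9 ends 12:30pm → clear.
T3: starts 4:15pm at or after T9 ends 12:30pm → clear.
T8: starts 6pm at or after T9 ends 12:30pm → clear.

No — it doesn't clash with anything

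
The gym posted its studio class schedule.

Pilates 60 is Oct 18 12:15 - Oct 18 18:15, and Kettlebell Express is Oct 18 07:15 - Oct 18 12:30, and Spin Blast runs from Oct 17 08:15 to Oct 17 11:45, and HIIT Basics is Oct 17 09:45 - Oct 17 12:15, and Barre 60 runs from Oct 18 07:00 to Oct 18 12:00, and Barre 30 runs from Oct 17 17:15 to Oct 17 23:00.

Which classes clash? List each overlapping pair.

Sorted by start: Spin Blast, HIIT Basics, Barre 30, Barre 60, Kettlebell Express, Pilates 60.
HIIT Basics starts before Spin Blast ends → Spin Blast and HIIT Basics overlap.
Barre 30 starts after Spin Blast ends, so nothing later overlaps Spin Blast either.
Barre 30 starts after HIIT Basics ends, so nothing later overlaps HIIT Basics either.
Barre 60 starts after Barre 30 ends, so nothing later overlaps Barre 30 either.
Kettlebell Express starts before Barre 60 ends → Barre 60 and Kettlebell Express overlap.
Pilates 60 starts after Barre 60 ends.
Pilates 60 starts before Kettlebell Express ends → Kettlebell Express and Pilates 60 overlap.

Barre 60 & Kettlebell Express, HIIT Basics & Spin Blast, Kettlebell Express & Pilates 60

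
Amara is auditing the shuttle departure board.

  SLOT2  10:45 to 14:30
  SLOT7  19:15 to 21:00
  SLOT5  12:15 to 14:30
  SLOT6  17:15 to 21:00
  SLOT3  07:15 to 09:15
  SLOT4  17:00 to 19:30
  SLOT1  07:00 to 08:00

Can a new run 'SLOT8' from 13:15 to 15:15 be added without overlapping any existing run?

No — it overlaps SLOT2, SLOT5

SLOT1: ends 08:00 at or before SLOT8 starts 13:15 → clear.
SLOT3: ends 09:15 at or before SLOT8 starts 13:15 → clear.
SLOT2: starts 10:45 before SLOT8 ends 15:15, and ends 14:30 after SLOT8 starts 13:15 → overlap.
SLOT5: starts 12:15 before SLOT8 ends 15:15, and ends 14:30 after SLOT8 starts 13:15 → overlap.
SLOT4: starts 17:00 at or after SLOT8 ends 15:15 → clear.
SLOT6: starts 17:15 at or after SLOT8 ends 15:15 → clear.
SLOT7: starts 19:15 at or after SLOT8 ends 15:15 → clear.
SLOT8 overlaps SLOT2, SLOT5.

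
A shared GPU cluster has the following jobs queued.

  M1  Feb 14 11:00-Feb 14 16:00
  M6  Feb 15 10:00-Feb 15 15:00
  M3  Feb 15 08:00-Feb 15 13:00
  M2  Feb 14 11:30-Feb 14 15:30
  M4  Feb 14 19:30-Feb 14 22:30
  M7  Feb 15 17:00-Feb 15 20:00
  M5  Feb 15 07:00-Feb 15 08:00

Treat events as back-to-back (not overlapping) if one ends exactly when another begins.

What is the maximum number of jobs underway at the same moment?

Sweep the timeline, counting +1 at each start and −1 at each end (ends before starts at a tie):
Feb 14 11:00 start M1 → 1
Feb 14 11:30 start M2 → 2
Feb 14 15:30 end M2 → 1
Feb 14 16:00 end M1 → 0
Feb 14 19:30 start M4 → 1
Feb 14 22:30 end M4 → 0
Feb 15 07:00 start M5 → 1
Feb 15 08:00 end M5 → 0
Feb 15 08:00 start M3 → 1
Feb 15 10:00 start M6 → 2
Feb 15 13:00 end M3 → 1
Feb 15 15:00 end M6 → 0
Feb 15 17:00 start M7 → 1
Feb 15 20:00 end M7 → 0
Peak is 2, at Feb 14 11:30 (M1, M2).

2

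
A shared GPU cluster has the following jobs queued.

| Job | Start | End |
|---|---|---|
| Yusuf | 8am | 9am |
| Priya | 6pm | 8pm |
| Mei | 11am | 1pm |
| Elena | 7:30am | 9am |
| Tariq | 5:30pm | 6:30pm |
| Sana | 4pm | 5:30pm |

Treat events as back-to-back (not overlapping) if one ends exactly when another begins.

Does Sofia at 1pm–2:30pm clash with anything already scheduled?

Elena: ends 9am at or before Sofia starts 1pm → clear.
Yusuf: ends 9am at or before Sofia starts 1pm → clear.
Mei: ends 1pm at or before Sofia starts 1pm → clear.
Sana: starts 4pm at or after Sofia ends 2:30pm → clear.
Tariq: starts 5:30pm at or after Sofia ends 2:30pm → clear.
Priya: starts 6pm at or after Sofia ends 2:30pm → clear.

No — it doesn't clash with anything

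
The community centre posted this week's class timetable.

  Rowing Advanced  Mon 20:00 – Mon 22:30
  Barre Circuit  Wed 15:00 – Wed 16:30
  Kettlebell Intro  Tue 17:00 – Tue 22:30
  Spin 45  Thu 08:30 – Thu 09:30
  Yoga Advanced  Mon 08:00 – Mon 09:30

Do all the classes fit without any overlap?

Yes

Sorted by start: Yoga Advanced, Rowing Advanced, Kettlebell Intro, Barre Circuit, Spin 45.
Rowing Advanced starts after Yoga Advanced ends, so Yoga Advanced has no further overlaps.
Kettlebell Intro starts after Rowing Advanced ends, so Rowing Advanced has no further overlaps.
Barre Circuit starts after Kettlebell Intro ends, so Kettlebell Intro has no further overlaps.
Spin 45 starts after Barre Circuit ends.
Every pair is clear; the schedule has no overlaps.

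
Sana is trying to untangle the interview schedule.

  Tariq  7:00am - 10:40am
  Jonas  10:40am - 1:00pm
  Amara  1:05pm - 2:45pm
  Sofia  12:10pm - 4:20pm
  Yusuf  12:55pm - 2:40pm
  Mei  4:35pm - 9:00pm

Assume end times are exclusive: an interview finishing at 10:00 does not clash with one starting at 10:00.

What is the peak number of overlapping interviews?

3

Sort all start/end points and keep a running count:
7:00am start Tariq → 1
10:40am end Tariq → 0
10:40am start Jonas → 1
12:10pm start Sofia → 2
12:55pm start Yusuf → 3
1:00pm end Jonas → 2
1:05pm start Amara → 3
2:40pm end Yusuf → 2
2:45pm end Amara → 1
4:20pm end Sofia → 0
4:35pm start Mei → 1
9:00pm end Mei → 0
Peak is 3, at 12:55pm (Jonas, Sofia, Yusuf).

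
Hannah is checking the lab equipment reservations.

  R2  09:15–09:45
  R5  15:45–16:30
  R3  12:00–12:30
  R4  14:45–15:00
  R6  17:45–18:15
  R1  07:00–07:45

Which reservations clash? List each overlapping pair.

no conflicts

Sorted by start: R1, R2, R3, R4, R5, R6.
R2 starts after R1 ends, so nothing later overlaps R1 either.
R3 starts after R2 ends, so nothing later overlaps R2 either.
R4 starts after R3 ends, so nothing later overlaps R3 either.
R5 starts after R4 ends, so nothing later overlaps R4 either.
R6 starts after R5 ends.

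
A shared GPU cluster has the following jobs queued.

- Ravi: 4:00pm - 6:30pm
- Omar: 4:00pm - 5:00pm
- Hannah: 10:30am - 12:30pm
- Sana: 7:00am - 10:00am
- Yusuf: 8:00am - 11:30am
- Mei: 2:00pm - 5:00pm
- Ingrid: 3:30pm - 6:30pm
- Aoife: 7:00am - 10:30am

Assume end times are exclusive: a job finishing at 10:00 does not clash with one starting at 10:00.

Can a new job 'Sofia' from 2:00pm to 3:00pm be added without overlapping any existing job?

No — it overlaps Mei

Aoife: ends 10:30am at or before Sofia starts 2:00pm → clear.
Sana: ends 10:00am at or before Sofia starts 2:00pm → clear.
Yusuf: ends 11:30am at or before Sofia starts 2:00pm → clear.
Hannah: ends 12:30pm at or before Sofia starts 2:00pm → clear.
Mei: starts 2:00pm before Sofia ends 3:00pm, and ends 5:00pm after Sofia starts 2:00pm → overlap.
Ingrid: starts 3:30pm at or after Sofia ends 3:00pm → clear.
Ravi: starts 4:00pm at or after Sofia ends 3:00pm → clear.
Omar: starts 4:00pm at or after Sofia ends 3:00pm → clear.
Sofia overlaps Mei.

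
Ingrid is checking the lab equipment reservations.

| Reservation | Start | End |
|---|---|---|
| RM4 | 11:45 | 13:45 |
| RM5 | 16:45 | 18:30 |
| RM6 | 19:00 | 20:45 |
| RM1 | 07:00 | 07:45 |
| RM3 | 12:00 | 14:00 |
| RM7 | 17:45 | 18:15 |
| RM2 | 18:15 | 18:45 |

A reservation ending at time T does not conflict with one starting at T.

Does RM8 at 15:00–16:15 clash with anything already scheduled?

No — it doesn't clash with anything

RM1: ends 07:45 at or before RM8 starts 15:00 → clear.
RM4: ends 13:45 at or before RM8 starts 15:00 → clear.
RM3: ends 14:00 at or before RM8 starts 15:00 → clear.
RM5: starts 16:45 at or after RM8 ends 16:15 → clear.
RM7: starts 17:45 at or after RM8 ends 16:15 → clear.
RM2: starts 18:15 at or after RM8 ends 16:15 → clear.
RM6: starts 19:00 at or after RM8 ends 16:15 → clear.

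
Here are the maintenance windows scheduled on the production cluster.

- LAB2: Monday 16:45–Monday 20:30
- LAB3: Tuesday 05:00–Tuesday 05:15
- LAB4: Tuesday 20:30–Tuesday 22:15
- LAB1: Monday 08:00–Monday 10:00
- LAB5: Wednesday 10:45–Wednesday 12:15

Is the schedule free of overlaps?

Sorted by start: LAB1, LAB2, LAB3, LAB4, LAB5.
LAB2 starts after LAB1 ends, so LAB1 has no further overlaps.
LAB3 starts after LAB2 ends, so LAB2 has no further overlaps.
LAB4 starts after LAB3 ends, so LAB3 has no further overlaps.
LAB5 starts after LAB4 ends.
Every pair is clear; the schedule has no overlaps.

Yes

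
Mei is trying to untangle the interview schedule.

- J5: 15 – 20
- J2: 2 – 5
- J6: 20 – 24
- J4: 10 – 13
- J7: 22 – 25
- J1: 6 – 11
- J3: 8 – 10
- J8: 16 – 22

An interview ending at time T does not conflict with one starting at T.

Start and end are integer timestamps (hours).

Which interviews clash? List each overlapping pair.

Sorted by start: J2, J1, J3, J4, J5, J8, J6, J7.
J1 starts after J2 ends — done with J2.
J3 starts before J1 ends → J1 and J3 overlap.
J4 starts before J1 ends → J1 and J4 overlap.
J5 starts after J1 ends — done with J1.
J4 starts exactly when J3 ends (back-to-back, no overlap) — done with J3.
J5 starts after J4 ends — done with J4.
J8 starts before J5 ends → J5 and J8 overlap.
J6 starts exactly when J5 ends (back-to-back, no overlap) — done with J5.
J6 starts before J8 ends → J8 and J6 overlap.
J7 starts exactly when J8 ends (back-to-back, no overlap).
J7 starts before J6 ends → J6 and J7 overlap.

J1 & J3, J1 & J4, J5 & J8, J6 & J7, J6 & J8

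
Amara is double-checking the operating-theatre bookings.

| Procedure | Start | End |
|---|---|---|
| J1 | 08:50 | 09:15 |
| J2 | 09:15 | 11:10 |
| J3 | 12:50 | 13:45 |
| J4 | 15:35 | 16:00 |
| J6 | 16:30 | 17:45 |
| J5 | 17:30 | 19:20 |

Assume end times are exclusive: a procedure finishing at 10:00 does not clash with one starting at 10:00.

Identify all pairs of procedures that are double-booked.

J5 & J6

Check each pair: they overlap iff neither finishes before the other starts.
Sorted by start: J1, J2, J3, J4, J6, J5.
J2 starts exactly when J1 ends (back-to-back, no overlap), so J1 has no further overlaps.
J3 starts after J2 ends, so J2 has no further overlaps.
J4 starts after J3 ends, so J3 has no further overlaps.
J6 starts after J4 ends, so J4 has no further overlaps.
J5 starts before J6 ends → J6 and J5 overlap.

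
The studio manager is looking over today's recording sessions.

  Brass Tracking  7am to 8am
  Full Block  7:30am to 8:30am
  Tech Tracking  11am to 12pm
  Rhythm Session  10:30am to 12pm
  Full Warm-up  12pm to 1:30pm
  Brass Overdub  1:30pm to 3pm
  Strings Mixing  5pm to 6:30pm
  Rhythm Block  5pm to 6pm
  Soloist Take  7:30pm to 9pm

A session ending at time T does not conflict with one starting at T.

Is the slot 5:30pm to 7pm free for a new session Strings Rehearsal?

Brass Tracking: ends 8am at or before Strings Rehearsal starts 5:30pm → clear.
Full Block: ends 8:30am at or before Strings Rehearsal starts 5:30pm → clear.
Rhythm Session: ends 12pm at or before Strings Rehearsal starts 5:30pm → clear.
Tech Tracking: ends 12pm at or before Strings Rehearsal starts 5:30pm → clear.
Full Warm-up: ends 1:30pm at or before Strings Rehearsal starts 5:30pm → clear.
Brass Overdub: ends 3pm at or before Strings Rehearsal starts 5:30pm → clear.
Strings Mixing: starts 5pm before Strings Rehearsal ends 7pm, and ends 6:30pm after Strings Rehearsal starts 5:30pm → overlap.
Rhythm Block: starts 5pm before Strings Rehearsal ends 7pm, and ends 6pm after Strings Rehearsal starts 5:30pm → overlap.
Soloist Take: starts 7:30pm at or after Strings Rehearsal ends 7pm → clear.
Strings Rehearsal overlaps Strings Mixing, Rhythm Block.

No — it overlaps Rhythm Block, Strings Mixing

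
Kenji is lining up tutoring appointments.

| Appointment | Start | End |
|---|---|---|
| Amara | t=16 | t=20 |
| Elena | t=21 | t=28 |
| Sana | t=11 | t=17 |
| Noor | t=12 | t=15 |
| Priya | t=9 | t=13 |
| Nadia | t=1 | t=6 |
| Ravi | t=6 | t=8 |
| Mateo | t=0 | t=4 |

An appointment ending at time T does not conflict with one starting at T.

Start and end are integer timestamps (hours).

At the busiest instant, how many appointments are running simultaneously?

3

Sweep the timeline, counting +1 at each start and −1 at each end (ends before starts at a tie):
t=0 start Mateo → 1
t=1 start Nadia → 2
t=4 end Mateo → 1
t=6 end Nadia → 0
t=6 start Ravi → 1
t=8 end Ravi → 0
t=9 start Priya → 1
t=11 start Sana → 2
t=12 start Noor → 3
t=13 end Priya → 2
t=15 end Noor → 1
t=16 start Amara → 2
t=17 end Sana → 1
t=20 end Amara → 0
t=21 start Elena → 1
t=28 end Elena → 0
Peak is 3, at t=12 (Noor, Priya, Sana).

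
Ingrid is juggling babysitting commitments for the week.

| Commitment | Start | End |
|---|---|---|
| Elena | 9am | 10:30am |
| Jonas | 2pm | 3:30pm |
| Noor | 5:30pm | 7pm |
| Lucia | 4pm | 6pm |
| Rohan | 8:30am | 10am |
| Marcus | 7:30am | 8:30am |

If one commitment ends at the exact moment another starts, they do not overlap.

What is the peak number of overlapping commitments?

2

Sort all start/end points and keep a running count:
7:30am start Marcus → 1
8:30am end Marcus → 0
8:30am start Rohan → 1
9am start Elena → 2
10am end Rohan → 1
10:30am end Elena → 0
2pm start Jonas → 1
3:30pm end Jonas → 0
4pm start Lucia → 1
5:30pm start Noor → 2
6pm end Lucia → 1
7pm end Noor → 0
Peak is 2, at 9am (Elena, Rohan).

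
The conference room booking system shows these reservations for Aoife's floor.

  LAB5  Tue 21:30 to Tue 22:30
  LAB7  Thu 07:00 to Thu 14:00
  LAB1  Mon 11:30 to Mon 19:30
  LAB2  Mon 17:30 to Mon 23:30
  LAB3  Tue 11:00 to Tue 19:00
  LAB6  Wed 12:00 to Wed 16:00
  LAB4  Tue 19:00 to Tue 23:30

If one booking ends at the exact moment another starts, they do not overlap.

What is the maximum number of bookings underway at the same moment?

Walk through starts and ends in time order (an end at T is processed before a start at T):
Mon 11:30 start LAB1 → 1
Mon 17:30 start LAB2 → 2
Mon 19:30 end LAB1 → 1
Mon 23:30 end LAB2 → 0
Tue 11:00 start LAB3 → 1
Tue 19:00 end LAB3 → 0
Tue 19:00 start LAB4 → 1
Tue 21:30 start LAB5 → 2
Tue 22:30 end LAB5 → 1
Tue 23:30 end LAB4 → 0
Wed 12:00 start LAB6 → 1
Wed 16:00 end LAB6 → 0
Thu 07:00 start LAB7 → 1
Thu 14:00 end LAB7 → 0
Peak is 2, at Mon 17:30 (LAB1, LAB2).

2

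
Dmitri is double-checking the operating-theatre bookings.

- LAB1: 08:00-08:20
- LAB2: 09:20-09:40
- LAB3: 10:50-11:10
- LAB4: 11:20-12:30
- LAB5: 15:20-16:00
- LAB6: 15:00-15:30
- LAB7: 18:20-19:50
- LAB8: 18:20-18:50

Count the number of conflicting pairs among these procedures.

2

Sorted by start: LAB1, LAB2, LAB3, LAB4, LAB6, LAB5, LAB7, LAB8.
LAB2 starts after LAB1 ends, so nothing later overlaps LAB1 either.
LAB3 starts after LAB2 ends, so nothing later overlaps LAB2 either.
LAB4 starts after LAB3 ends, so nothing later overlaps LAB3 either.
LAB6 starts after LAB4 ends, so nothing later overlaps LAB4 either.
LAB5 starts before LAB6 ends → LAB6 and LAB5 overlap.
LAB7 starts after LAB6 ends, so nothing later overlaps LAB6 either.
LAB7 starts after LAB5 ends, so nothing later overlaps LAB5 either.
LAB8 starts before LAB7 ends → LAB7 and LAB8 overlap.
Overlapping pairs: LAB5 & LAB6, LAB7 & LAB8 — 2 in total.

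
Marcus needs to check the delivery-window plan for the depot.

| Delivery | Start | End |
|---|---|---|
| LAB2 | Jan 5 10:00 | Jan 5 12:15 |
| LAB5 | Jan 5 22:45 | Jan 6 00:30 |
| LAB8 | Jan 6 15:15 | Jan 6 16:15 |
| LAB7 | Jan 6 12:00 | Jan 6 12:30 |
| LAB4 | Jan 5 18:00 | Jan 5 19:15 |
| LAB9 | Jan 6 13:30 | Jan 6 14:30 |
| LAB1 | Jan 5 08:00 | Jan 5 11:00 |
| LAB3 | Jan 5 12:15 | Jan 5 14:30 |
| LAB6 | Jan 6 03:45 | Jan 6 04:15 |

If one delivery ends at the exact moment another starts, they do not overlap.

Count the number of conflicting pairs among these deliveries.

Sorted by start: LAB1, LAB2, LAB3, LAB4, LAB5, LAB6, LAB7, LAB9, LAB8.
LAB2 starts before LAB1 ends → LAB1 and LAB2 overlap.
LAB3 starts after LAB1 ends, so LAB1 has no further overlaps.
LAB3 starts exactly when LAB2 ends (back-to-back, no overlap), so LAB2 has no further overlaps.
LAB4 starts after LAB3 ends, so LAB3 has no further overlaps.
LAB5 starts after LAB4 ends, so LAB4 has no further overlaps.
LAB6 starts after LAB5 ends, so LAB5 has no further overlaps.
LAB7 starts after LAB6 ends, so LAB6 has no further overlaps.
LAB9 starts after LAB7 ends, so LAB7 has no further overlaps.
LAB8 starts after LAB9 ends.
Overlapping pairs: LAB1 & LAB2 — 1 in total.

1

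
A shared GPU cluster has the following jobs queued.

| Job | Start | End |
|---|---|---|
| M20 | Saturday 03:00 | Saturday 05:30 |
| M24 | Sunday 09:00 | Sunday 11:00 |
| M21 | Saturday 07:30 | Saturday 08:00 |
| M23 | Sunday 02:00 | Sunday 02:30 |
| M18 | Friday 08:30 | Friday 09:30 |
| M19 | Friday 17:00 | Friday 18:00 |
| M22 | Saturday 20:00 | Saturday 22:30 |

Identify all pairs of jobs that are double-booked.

Sorted by start: M18, M19, M20, M21, M22, M23, M24.
M19 starts after M18 ends, so nothing later overlaps M18 either.
M20 starts after M19 ends, so nothing later overlaps M19 either.
M21 starts after M20 ends, so nothing later overlaps M20 either.
M22 starts after M21 ends, so nothing later overlaps M21 either.
M23 starts after M22 ends, so nothing later overlaps M22 either.
M24 starts after M23 ends.

no overlapping pairs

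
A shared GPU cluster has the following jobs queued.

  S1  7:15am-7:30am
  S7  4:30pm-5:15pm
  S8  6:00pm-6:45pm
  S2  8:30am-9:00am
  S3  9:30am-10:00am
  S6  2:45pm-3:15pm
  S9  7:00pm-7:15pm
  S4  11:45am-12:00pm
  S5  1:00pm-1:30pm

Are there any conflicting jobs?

No

Sorted by start: S1, S2, S3, S4, S5, S6, S7, S8, S9.
S2 starts after S1 ends, so S1 has no further overlaps.
S3 starts after S2 ends, so S2 has no further overlaps.
S4 starts after S3 ends, so S3 has no further overlaps.
S5 starts after S4 ends, so S4 has no further overlaps.
S6 starts after S5 ends, so S5 has no further overlaps.
S7 starts after S6 ends, so S6 has no further overlaps.
S8 starts after S7 ends, so S7 has no further overlaps.
S9 starts after S8 ends.
Every pair is clear; the schedule has no overlaps.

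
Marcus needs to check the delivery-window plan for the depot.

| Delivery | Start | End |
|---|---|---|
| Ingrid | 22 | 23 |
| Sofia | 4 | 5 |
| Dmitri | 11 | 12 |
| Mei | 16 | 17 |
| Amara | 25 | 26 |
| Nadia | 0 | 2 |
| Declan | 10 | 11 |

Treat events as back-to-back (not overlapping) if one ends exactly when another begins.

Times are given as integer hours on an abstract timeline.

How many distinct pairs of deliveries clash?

0

Two intervals overlap when each starts before the other ends.
Sorted by start: Nadia, Sofia, Declan, Dmitri, Mei, Ingrid, Amara.
Sofia starts after Nadia ends; Nadia is clear from here.
Declan starts after Sofia ends; Sofia is clear from here.
Dmitri starts exactly when Declan ends (back-to-back, no overlap); Declan is clear from here.
Mei starts after Dmitri ends; Dmitri is clear from here.
Ingrid starts after Mei ends; Mei is clear from here.
Amara starts after Ingrid ends.
No pair overlaps.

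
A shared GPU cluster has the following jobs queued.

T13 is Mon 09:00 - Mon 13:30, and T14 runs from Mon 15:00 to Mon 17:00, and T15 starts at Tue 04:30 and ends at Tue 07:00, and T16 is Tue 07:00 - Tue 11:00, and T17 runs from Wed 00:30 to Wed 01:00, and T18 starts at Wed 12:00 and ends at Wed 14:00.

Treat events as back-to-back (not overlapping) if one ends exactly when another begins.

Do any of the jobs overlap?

Sorted by start: T13, T14, T15, T16, T17, T18.
T14 starts after T13 ends, so nothing later overlaps T13 either.
T15 starts after T14 ends, so nothing later overlaps T14 either.
T16 starts exactly when T15 ends (back-to-back, no overlap), so nothing later overlaps T15 either.
T17 starts after T16 ends, so nothing later overlaps T16 either.
T18 starts after T17 ends.
Every pair is clear; the schedule has no overlaps.

No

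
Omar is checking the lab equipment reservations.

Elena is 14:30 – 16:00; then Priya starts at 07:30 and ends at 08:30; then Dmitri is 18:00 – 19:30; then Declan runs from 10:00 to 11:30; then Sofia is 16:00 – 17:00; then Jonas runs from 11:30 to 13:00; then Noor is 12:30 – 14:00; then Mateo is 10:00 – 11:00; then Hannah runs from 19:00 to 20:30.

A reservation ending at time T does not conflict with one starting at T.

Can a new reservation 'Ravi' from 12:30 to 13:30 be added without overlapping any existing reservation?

Priya: ends 08:30 at or before Ravi starts 12:30 → clear.
Declan: ends 11:30 at or before Ravi starts 12:30 → clear.
Mateo: ends 11:00 at or before Ravi starts 12:30 → clear.
Jonas: starts 11:30 before Ravi ends 13:30, and ends 13:00 after Ravi starts 12:30 → overlap.
Noor: starts 12:30 before Ravi ends 13:30, and ends 14:00 after Ravi starts 12:30 → overlap.
Elena: starts 14:30 at or after Ravi ends 13:30 → clear.
Sofia: starts 16:00 at or after Ravi ends 13:30 → clear.
Dmitri: starts 18:00 at or after Ravi ends 13:30 → clear.
Hannah: starts 19:00 at or after Ravi ends 13:30 → clear.
Ravi overlaps Noor, Jonas.

No — it overlaps Jonas, Noor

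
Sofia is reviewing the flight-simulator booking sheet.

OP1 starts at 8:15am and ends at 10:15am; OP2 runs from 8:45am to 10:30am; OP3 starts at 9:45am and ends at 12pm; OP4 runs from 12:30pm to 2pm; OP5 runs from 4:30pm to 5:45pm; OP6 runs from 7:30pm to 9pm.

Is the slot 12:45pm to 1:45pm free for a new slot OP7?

No — it overlaps OP4

OP1: ends 10:15am at or before OP7 starts 12:45pm → clear.
OP2: ends 10:30am at or before OP7 starts 12:45pm → clear.
OP3: ends 12pm at or before OP7 starts 12:45pm → clear.
OP4: starts 12:30pm before OP7 ends 1:45pm, and ends 2pm after OP7 starts 12:45pm → overlap.
OP5: starts 4:30pm at or after OP7 ends 1:45pm → clear.
OP6: starts 7:30pm at or after OP7 ends 1:45pm → clear.
OP7 overlaps OP4.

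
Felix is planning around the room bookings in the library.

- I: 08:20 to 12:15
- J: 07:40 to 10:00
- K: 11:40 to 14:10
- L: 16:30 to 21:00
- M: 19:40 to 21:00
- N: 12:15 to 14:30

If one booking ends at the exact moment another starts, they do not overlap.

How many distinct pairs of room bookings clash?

4

Sorted by start: J, I, K, N, L, M.
I starts before J ends → J and I overlap.
K starts after J ends — done with J.
K starts before I ends → I and K overlap.
N starts exactly when I ends (back-to-back, no overlap) — done with I.
N starts before K ends → K and N overlap.
L starts after K ends — done with K.
L starts after N ends — done with N.
M starts before L ends → L and M overlap.
Overlapping pairs: I & J, I & K, K & N, L & M — 4 in total.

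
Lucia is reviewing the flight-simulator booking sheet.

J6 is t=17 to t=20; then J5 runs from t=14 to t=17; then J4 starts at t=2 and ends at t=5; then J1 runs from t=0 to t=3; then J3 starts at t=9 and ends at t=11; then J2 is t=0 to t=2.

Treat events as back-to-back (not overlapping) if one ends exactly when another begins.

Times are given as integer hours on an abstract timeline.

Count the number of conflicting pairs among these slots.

2

Sorted by start: J1, J2, J4, J3, J5, J6.
J2 starts before J1 ends → J1 and J2 overlap.
J4 starts before J1 ends → J1 and J4 overlap.
J3 starts after J1 ends; J1 is clear from here.
J4 starts exactly when J2 ends (back-to-back, no overlap); J2 is clear from here.
J3 starts after J4 ends; J4 is clear from here.
J5 starts after J3 ends; J3 is clear from here.
J6 starts exactly when J5 ends (back-to-back, no overlap).
Overlapping pairs: J1 & J2, J1 & J4 — 2 in total.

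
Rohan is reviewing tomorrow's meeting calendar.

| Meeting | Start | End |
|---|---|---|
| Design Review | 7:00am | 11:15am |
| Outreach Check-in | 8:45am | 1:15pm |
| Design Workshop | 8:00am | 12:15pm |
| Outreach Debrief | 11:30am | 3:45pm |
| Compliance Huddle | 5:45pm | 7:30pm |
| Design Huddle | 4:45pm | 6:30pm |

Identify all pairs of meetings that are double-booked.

Compliance Huddle & Design Huddle, Design Review & Design Workshop, Design Review & Outreach Check-in, Design Workshop & Outreach Check-in, Design Workshop & Outreach Debrief, Outreach Check-in & Outreach Debrief

Check each pair: they overlap iff neither finishes before the other starts.
Sorted by start: Design Review, Design Workshop, Outreach Check-in, Outreach Debrief, Design Huddle, Compliance Huddle.
Design Workshop starts before Design Review ends → Design Review and Design Workshop overlap.
Outreach Check-in starts before Design Review ends → Design Review and Outreach Check-in overlap.
Outreach Debrief starts after Design Review ends, so Design Review has no further overlaps.
Outreach Check-in starts before Design Workshop ends → Design Workshop and Outreach Check-in overlap.
Outreach Debrief starts before Design Workshop ends → Design Workshop and Outreach Debrief overlap.
Design Huddle starts after Design Workshop ends, so Design Workshop has no further overlaps.
Outreach Debrief starts before Outreach Check-in ends → Outreach Check-in and Outreach Debrief overlap.
Design Huddle starts after Outreach Check-in ends, so Outreach Check-in has no further overlaps.
Design Huddle starts after Outreach Debrief ends, so Outreach Debrief has no further overlaps.
Compliance Huddle starts before Design Huddle ends → Design Huddle and Compliance Huddle overlap.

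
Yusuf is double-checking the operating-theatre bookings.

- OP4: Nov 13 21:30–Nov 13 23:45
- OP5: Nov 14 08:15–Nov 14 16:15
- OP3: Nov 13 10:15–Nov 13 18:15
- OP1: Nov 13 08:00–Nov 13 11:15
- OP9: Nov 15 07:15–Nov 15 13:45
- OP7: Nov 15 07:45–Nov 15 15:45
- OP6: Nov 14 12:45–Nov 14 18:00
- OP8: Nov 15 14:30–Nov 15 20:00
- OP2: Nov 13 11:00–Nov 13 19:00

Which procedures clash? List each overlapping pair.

OP1 & OP2, OP1 & OP3, OP2 & OP3, OP5 & OP6, OP7 & OP8, OP7 & OP9

Sorted by start: OP1, OP3, OP2, OP4, OP5, OP6, OP9, OP7, OP8.
OP3 starts before OP1 ends → OP1 and OP3 overlap.
OP2 starts before OP1 ends → OP1 and OP2 overlap.
OP4 starts after OP1 ends, so OP1 has no further overlaps.
OP2 starts before OP3 ends → OP3 and OP2 overlap.
OP4 starts after OP3 ends, so OP3 has no further overlaps.
OP4 starts after OP2 ends, so OP2 has no further overlaps.
OP5 starts after OP4 ends, so OP4 has no further overlaps.
OP6 starts before OP5 ends → OP5 and OP6 overlap.
OP9 starts after OP5 ends, so OP5 has no further overlaps.
OP9 starts after OP6 ends, so OP6 has no further overlaps.
OP7 starts before OP9 ends → OP9 and OP7 overlap.
OP8 starts after OP9 ends.
OP8 starts before OP7 ends → OP7 and OP8 overlap.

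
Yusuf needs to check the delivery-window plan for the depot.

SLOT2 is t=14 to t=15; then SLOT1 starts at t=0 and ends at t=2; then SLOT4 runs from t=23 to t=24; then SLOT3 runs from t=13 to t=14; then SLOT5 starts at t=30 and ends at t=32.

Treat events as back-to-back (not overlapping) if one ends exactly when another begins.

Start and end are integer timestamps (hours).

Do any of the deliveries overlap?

Sorted by start: SLOT1, SLOT3, SLOT2, SLOT4, SLOT5.
SLOT3 starts after SLOT1 ends, so nothing later overlaps SLOT1 either.
SLOT2 starts exactly when SLOT3 ends (back-to-back, no overlap), so nothing later overlaps SLOT3 either.
SLOT4 starts after SLOT2 ends, so nothing later overlaps SLOT2 either.
SLOT5 starts after SLOT4 ends.
Every pair is clear; the schedule has no overlaps.

No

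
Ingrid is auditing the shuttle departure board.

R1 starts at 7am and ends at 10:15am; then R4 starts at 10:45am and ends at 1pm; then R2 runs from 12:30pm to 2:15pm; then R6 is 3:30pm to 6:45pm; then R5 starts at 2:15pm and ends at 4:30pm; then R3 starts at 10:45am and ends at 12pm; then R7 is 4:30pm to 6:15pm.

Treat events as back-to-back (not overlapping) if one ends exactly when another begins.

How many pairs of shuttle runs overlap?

4

Sorted by start: R1, R3, R4, R2, R5, R6, R7.
R3 starts after R1 ends; R1 is clear from here.
R4 starts before R3 ends → R3 and R4 overlap.
R2 starts after R3 ends; R3 is clear from here.
R2 starts before R4 ends → R4 and R2 overlap.
R5 starts after R4 ends; R4 is clear from here.
R5 starts exactly when R2 ends (back-to-back, no overlap); R2 is clear from here.
R6 starts before R5 ends → R5 and R6 overlap.
R7 starts exactly when R5 ends (back-to-back, no overlap).
R7 starts before R6 ends → R6 and R7 overlap.
Overlapping pairs: R2 & R4, R3 & R4, R5 & R6, R6 & R7 — 4 in total.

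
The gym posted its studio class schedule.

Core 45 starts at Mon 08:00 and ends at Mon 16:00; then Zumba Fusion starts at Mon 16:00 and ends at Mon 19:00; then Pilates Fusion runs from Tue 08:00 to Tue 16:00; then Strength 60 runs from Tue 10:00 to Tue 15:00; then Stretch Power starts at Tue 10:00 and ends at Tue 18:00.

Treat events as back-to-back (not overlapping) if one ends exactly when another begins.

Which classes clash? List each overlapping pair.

Pilates Fusion & Strength 60, Pilates Fusion & Stretch Power, Strength 60 & Stretch Power

Sorted by start: Core 45, Zumba Fusion, Pilates Fusion, Strength 60, Stretch Power.
Zumba Fusion starts exactly when Core 45 ends (back-to-back, no overlap), so Core 45 has no further overlaps.
Pilates Fusion starts after Zumba Fusion ends, so Zumba Fusion has no further overlaps.
Strength 60 starts before Pilates Fusion ends → Pilates Fusion and Strength 60 overlap.
Stretch Power starts before Pilates Fusion ends → Pilates Fusion and Stretch Power overlap.
Stretch Power starts before Strength 60 ends → Strength 60 and Stretch Power overlap.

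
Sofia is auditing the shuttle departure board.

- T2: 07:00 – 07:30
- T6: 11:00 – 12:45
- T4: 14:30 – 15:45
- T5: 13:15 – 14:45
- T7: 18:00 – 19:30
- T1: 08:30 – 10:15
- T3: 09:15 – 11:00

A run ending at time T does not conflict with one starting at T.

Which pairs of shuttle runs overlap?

Sorted by start: T2, T1, T3, T6, T5, T4, T7.
T1 starts after T2 ends; T2 is clear from here.
T3 starts before T1 ends → T1 and T3 overlap.
T6 starts after T1 ends; T1 is clear from here.
T6 starts exactly when T3 ends (back-to-back, no overlap); T3 is clear from here.
T5 starts after T6 ends; T6 is clear from here.
T4 starts before T5 ends → T5 and T4 overlap.
T7 starts after T5 ends.
T7 starts after T4 ends.

T1 & T3, T4 & T5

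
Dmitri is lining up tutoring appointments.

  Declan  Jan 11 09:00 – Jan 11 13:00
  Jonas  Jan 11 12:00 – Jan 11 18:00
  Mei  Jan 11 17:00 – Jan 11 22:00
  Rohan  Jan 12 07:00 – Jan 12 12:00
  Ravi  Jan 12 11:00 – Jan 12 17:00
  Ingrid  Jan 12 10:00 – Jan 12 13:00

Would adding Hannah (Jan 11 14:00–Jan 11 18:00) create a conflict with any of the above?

Yes — it overlaps Jonas, Mei

Declan: ends Jan 11 13:00 at or before Hannah starts Jan 11 14:00 → clear.
Jonas: starts Jan 11 12:00 before Hannah ends Jan 11 18:00, and ends Jan 11 18:00 after Hannah starts Jan 11 14:00 → overlap.
Mei: starts Jan 11 17:00 before Hannah ends Jan 11 18:00, and ends Jan 11 22:00 after Hannah starts Jan 11 14:00 → overlap.
Rohan: starts Jan 12 07:00 at or after Hannah ends Jan 11 18:00 → clear.
Ingrid: starts Jan 12 10:00 at or after Hannah ends Jan 11 18:00 → clear.
Ravi: starts Jan 12 11:00 at or after Hannah ends Jan 11 18:00 → clear.
Hannah overlaps Jonas, Mei.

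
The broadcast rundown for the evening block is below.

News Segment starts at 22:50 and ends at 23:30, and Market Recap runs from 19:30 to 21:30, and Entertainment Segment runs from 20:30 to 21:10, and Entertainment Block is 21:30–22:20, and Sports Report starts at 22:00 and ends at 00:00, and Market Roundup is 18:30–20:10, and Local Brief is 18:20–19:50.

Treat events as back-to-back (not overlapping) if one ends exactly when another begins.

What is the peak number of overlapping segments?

Walk through starts and ends in time order (an end at T is processed before a start at T):
18:20 start Local Brief → 1
18:30 start Market Roundup → 2
19:30 start Market Recap → 3
19:50 end Local Brief → 2
20:10 end Market Roundup → 1
20:30 start Entertainment Segment → 2
21:10 end Entertainment Segment → 1
21:30 end Market Recap → 0
21:30 start Entertainment Block → 1
22:00 start Sports Report → 2
22:20 end Entertainment Block → 1
22:50 start News Segment → 2
23:30 end News Segment → 1
00:00 end Sports Report → 0
Peak is 3, at 19:30 (Local Brief, Market Recap, Market Roundup).

3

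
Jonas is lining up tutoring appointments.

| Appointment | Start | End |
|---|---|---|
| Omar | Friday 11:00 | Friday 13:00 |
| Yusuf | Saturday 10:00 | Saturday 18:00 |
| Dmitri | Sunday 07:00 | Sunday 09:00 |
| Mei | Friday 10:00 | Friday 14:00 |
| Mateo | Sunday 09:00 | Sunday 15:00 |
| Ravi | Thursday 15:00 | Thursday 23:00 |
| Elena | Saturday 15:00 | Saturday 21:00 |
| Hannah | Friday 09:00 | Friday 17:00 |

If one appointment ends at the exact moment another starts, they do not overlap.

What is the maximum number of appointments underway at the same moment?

3

Sweep the timeline, counting +1 at each start and −1 at each end (ends before starts at a tie):
Thursday 15:00 start Ravi → 1
Thursday 23:00 end Ravi → 0
Friday 09:00 start Hannah → 1
Friday 10:00 start Mei → 2
Friday 11:00 start Omar → 3
Friday 13:00 end Omar → 2
Friday 14:00 end Mei → 1
Friday 17:00 end Hannah → 0
Saturday 10:00 start Yusuf → 1
Saturday 15:00 start Elena → 2
Saturday 18:00 end Yusuf → 1
Saturday 21:00 end Elena → 0
Sunday 07:00 start Dmitri → 1
Sunday 09:00 end Dmitri → 0
Sunday 09:00 start Mateo → 1
Sunday 15:00 end Mateo → 0
Peak is 3, at Friday 11:00 (Hannah, Mei, Omar).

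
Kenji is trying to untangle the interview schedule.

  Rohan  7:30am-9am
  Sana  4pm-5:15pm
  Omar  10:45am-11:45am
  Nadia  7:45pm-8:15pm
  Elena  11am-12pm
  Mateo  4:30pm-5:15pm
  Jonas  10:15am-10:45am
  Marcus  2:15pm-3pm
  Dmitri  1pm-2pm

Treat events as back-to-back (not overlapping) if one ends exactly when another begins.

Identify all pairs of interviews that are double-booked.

Elena & Omar, Mateo & Sana

Check each pair: they overlap iff neither finishes before the other starts.
Sorted by start: Rohan, Jonas, Omar, Elena, Dmitri, Marcus, Sana, Mateo, Nadia.
Jonas starts after Rohan ends — done with Rohan.
Omar starts exactly when Jonas ends (back-to-back, no overlap) — done with Jonas.
Elena starts before Omar ends → Omar and Elena overlap.
Dmitri starts after Omar ends — done with Omar.
Dmitri starts after Elena ends — done with Elena.
Marcus starts after Dmitri ends — done with Dmitri.
Sana starts after Marcus ends — done with Marcus.
Mateo starts before Sana ends → Sana and Mateo overlap.
Nadia starts after Sana ends.
Nadia starts after Mateo ends.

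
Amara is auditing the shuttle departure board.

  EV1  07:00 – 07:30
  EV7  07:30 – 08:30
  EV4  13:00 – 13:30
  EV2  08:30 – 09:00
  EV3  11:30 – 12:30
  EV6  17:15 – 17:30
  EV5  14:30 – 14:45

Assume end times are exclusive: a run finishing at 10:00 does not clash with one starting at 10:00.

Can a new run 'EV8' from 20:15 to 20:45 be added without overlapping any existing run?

Yes — the slot is free

EV1: ends 07:30 at or before EV8 starts 20:15 → clear.
EV7: ends 08:30 at or before EV8 starts 20:15 → clear.
EV2: ends 09:00 at or before EV8 starts 20:15 → clear.
EV3: ends 12:30 at or before EV8 starts 20:15 → clear.
EV4: ends 13:30 at or before EV8 starts 20:15 → clear.
EV5: ends 14:45 at or before EV8 starts 20:15 → clear.
EV6: ends 17:30 at or before EV8 starts 20:15 → clear.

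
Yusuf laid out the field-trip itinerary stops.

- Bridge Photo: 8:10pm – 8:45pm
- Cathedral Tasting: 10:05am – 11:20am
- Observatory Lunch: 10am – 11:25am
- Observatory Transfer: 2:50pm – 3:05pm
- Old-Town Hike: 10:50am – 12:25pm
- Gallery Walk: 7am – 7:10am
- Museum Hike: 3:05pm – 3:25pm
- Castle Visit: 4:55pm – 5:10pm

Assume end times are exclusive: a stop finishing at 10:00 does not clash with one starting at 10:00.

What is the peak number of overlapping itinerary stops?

3

Walk through starts and ends in time order (an end at T is processed before a start at T):
7am start Gallery Walk → 1
7:10am end Gallery Walk → 0
10am start Observatory Lunch → 1
10:05am start Cathedral Tasting → 2
10:50am start Old-Town Hike → 3
11:20am end Cathedral Tasting → 2
11:25am end Observatory Lunch → 1
12:25pm end Old-Town Hike → 0
2:50pm start Observatory Transfer → 1
3:05pm end Observatory Transfer → 0
3:05pm start Museum Hike → 1
3:25pm end Museum Hike → 0
4:55pm start Castle Visit → 1
5:10pm end Castle Visit → 0
8:10pm start Bridge Photo → 1
8:45pm end Bridge Photo → 0
Peak is 3, at 10:50am (Cathedral Tasting, Observatory Lunch, Old-Town Hike).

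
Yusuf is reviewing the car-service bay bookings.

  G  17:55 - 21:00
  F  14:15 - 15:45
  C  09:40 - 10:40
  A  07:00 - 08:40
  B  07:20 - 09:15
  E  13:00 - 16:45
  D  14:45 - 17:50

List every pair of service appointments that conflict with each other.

Sorted by start: A, B, C, E, F, D, G.
B starts before A ends → A and B overlap.
C starts after A ends, so A has no further overlaps.
C starts after B ends, so B has no further overlaps.
E starts after C ends, so C has no further overlaps.
F starts before E ends → E and F overlap.
D starts before E ends → E and D overlap.
G starts after E ends.
D starts before F ends → F and D overlap.
G starts after F ends.
G starts after D ends.

A & B, D & E, D & F, E & F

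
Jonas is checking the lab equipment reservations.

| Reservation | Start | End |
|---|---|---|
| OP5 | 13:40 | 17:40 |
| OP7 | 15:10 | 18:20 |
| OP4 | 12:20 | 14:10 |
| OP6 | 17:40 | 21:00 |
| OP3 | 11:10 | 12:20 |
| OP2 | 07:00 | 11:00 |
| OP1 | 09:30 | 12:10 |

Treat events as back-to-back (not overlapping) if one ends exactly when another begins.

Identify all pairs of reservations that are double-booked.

Check each pair: they overlap iff neither finishes before the other starts.
Sorted by start: OP2, OP1, OP3, OP4, OP5, OP7, OP6.
OP1 starts before OP2 ends → OP2 and OP1 overlap.
OP3 starts after OP2 ends; OP2 is clear from here.
OP3 starts before OP1 ends → OP1 and OP3 overlap.
OP4 starts after OP1 ends; OP1 is clear from here.
OP4 starts exactly when OP3 ends (back-to-back, no overlap); OP3 is clear from here.
OP5 starts before OP4 ends → OP4 and OP5 overlap.
OP7 starts after OP4 ends; OP4 is clear from here.
OP7 starts before OP5 ends → OP5 and OP7 overlap.
OP6 starts exactly when OP5 ends (back-to-back, no overlap).
OP6 starts before OP7 ends → OP7 and OP6 overlap.

OP1 & OP2, OP1 & OP3, OP4 & OP5, OP5 & OP7, OP6 & OP7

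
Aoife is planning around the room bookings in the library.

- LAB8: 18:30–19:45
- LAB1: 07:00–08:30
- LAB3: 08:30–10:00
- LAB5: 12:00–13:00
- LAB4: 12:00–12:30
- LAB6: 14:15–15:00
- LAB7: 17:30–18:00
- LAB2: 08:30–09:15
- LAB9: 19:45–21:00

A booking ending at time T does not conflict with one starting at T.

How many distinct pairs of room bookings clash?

2

Sorted by start: LAB1, LAB2, LAB3, LAB4, LAB5, LAB6, LAB7, LAB8, LAB9.
LAB2 starts exactly when LAB1 ends (back-to-back, no overlap) — done with LAB1.
LAB3 starts before LAB2 ends → LAB2 and LAB3 overlap.
LAB4 starts after LAB2 ends — done with LAB2.
LAB4 starts after LAB3 ends — done with LAB3.
LAB5 starts before LAB4 ends → LAB4 and LAB5 overlap.
LAB6 starts after LAB4 ends — done with LAB4.
LAB6 starts after LAB5 ends — done with LAB5.
LAB7 starts after LAB6 ends — done with LAB6.
LAB8 starts after LAB7 ends — done with LAB7.
LAB9 starts exactly when LAB8 ends (back-to-back, no overlap).
Overlapping pairs: LAB2 & LAB3, LAB4 & LAB5 — 2 in total.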